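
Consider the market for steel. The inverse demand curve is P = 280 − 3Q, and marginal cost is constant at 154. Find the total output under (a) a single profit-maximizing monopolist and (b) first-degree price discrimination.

A monopolist chooses Q where MR = MC. MR = 280 − 6Q; setting this equal to 154 gives Q = 21 and P = 217.
With perfect price discrimination, output is the efficient level Q = 42 (where demand meets MC), but every buyer pays their willingness to pay: CS = 0 and PS = total surplus.

Monopoly: Q = 21; Perfect PD: Q = 42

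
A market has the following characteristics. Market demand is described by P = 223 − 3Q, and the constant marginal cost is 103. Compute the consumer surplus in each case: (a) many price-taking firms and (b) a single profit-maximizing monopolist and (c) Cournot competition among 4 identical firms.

Competitive firms price at marginal cost: P = 103, giving Q = 40.
CS = ½·(223 − 103)·40 = 2400.
Monopoly sets MR = MC: 223 − 6Q = 103 ⇒ Q = 20, P = 223 − 3·20 = 163.
CS = ½·(223 − 163)·20 = 600.
In a 4-firm Cournot equilibrium, symmetry and the first-order condition give q = (223 − 103)/(15) = 8. So Q = 32 and P = 127.
CS = ½·(223 − 127)·32 = 1536.

Competition: CS = 2400; Monopoly: CS = 600; Cournot: CS = 1536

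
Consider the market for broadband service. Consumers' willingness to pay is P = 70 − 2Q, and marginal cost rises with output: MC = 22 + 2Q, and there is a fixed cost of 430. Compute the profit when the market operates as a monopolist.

Profit = −238

The monopolist equates marginal revenue to marginal cost: 70 − 4Q = 22 + 2Q, so Q = 8. From demand, P = 54.
Profit = 54·8 − (22·8 + ½·2·8²) − 430 = −238.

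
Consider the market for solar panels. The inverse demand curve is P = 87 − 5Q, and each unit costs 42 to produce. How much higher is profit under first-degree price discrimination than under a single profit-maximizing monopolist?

A monopolist chooses Q where MR = MC. MR = 87 − 10Q; setting this equal to 42 gives Q = 4.5 and P = 64.5.
Profit = (64.5 − 42)·4.5 = 101.25.
A perfectly discriminating monopolist sells every unit with P(Q) ≥ MC(Q), so output equals the competitive quantity Q = 9. Each buyer pays their reservation price, so CS = 0 and the firm captures all surplus.
PS equals the full surplus area, 202.5. Profit = 202.5 = 202.5.
Change in profit: 202.5 − 101.25 = 101.25.

Profit rises by 101.25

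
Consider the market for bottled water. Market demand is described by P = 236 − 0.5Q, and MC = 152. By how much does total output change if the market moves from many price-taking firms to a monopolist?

Competitive firms price at marginal cost: P = 152, giving Q = 168.
Monopoly sets MR = MC: 236 − Q = 152 ⇒ Q = 84, P = 236 − 0.5·84 = 194.
Change in total output: 84 − 168 = −84.

Total output falls by 84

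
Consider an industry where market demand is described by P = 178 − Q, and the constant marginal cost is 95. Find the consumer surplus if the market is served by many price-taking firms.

CS = 3444.5

Under competition P = MC = 95, so Q = (178 − 95)/1 = 83.
CS = ½·(178 − 95)·83 = 3444.5.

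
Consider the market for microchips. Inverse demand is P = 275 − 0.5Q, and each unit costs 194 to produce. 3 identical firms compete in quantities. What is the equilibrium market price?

Cournot with 3 identical firms: the symmetric best-response condition is 275 − 2q = 194. Each firm produces q = 40.5, total output Q = 121.5, price P = 214.25.

P = 214.25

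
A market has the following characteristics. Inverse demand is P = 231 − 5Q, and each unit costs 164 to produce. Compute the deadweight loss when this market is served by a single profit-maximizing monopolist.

DWL = 112.225

Under competition P = MC = 164, so Q = (231 − 164)/5 = 13.4.
Monopoly sets MR = MC: 231 − 10Q = 164 ⇒ Q = 6.7, P = 231 − 5·6.7 = 197.5.
DWL is the triangle between Q = 6.7 and Q = 13.4: ½·(13.4 − 6.7)·(197.5 − 164) = 112.225.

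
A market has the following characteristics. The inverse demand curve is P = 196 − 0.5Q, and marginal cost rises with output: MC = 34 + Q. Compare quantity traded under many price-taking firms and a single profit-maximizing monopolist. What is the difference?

Competitive equilibrium sets price equal to marginal cost: 196 − 0.5Q = 34 + Q, so Q = 108 and P = 142.
A monopolist chooses Q where MR = MC. MR = 196 − Q; setting this equal to 34 + Q gives Q = 81 and P = 155.5.
Change in quantity traded: 81 − 108 = −27.

Quantity traded falls by 27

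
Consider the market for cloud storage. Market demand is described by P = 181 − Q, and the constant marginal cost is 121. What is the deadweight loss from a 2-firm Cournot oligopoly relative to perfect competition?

Competitive firms price at marginal cost: P = 121, giving Q = 60.
With 2 symmetric Cournot firms, each firm's FOC gives 181 − 3q = 121, so q = 20, Q = 2·20 = 40, and P = 141.
DWL is the triangle between Q = 40 and Q = 60: ½·(60 − 40)·(141 − 121) = 200.

DWL = 200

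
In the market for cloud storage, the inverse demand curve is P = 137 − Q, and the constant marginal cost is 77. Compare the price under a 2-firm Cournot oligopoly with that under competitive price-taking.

Cournot: P = 97; Competition: P = 77

With 2 symmetric Cournot firms, each firm's FOC gives 137 − 3q = 77, so q = 20, Q = 2·20 = 40, and P = 97.
Under competition P = MC = 77, so Q = (137 − 77)/1 = 60.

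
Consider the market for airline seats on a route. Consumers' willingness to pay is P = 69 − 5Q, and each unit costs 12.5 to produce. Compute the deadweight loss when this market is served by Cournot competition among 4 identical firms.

DWL = 12.769

Perfect competition: P = MC = 12.5, so 69 − 5Q = 12.5 and Q = 11.3.
With 4 symmetric Cournot firms, each firm's FOC gives 69 − 25q = 12.5, so q = 2.26, Q = 4·2.26 = 9.04, and P = 23.8.
DWL is the triangle between Q = 9.04 and Q = 11.3: ½·(11.3 − 9.04)·(23.8 − 12.5) = 12.769.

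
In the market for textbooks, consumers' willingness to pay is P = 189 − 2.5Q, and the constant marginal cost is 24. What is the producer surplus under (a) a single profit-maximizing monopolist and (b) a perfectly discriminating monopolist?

Monopoly sets MR = MC: 189 − 5Q = 24 ⇒ Q = 33, P = 189 − 2.5·33 = 106.5.
PS = (106.5 − 24)·33 = 2722.5.
With perfect price discrimination, output is the efficient level Q = 66 (where demand meets MC), but every buyer pays their willingness to pay: CS = 0 and PS = total surplus.
PS = ½·(189 − 24)·66 = 5445.

Monopoly: PS = 2722.5; Perfect PD: PS = 5445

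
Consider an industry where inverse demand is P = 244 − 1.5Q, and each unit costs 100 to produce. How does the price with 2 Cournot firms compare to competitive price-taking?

Cournot: P = 148; Competition: P = 100

In a 2-firm Cournot equilibrium, symmetry and the first-order condition give q = (244 − 100)/(4.5) = 32. So Q = 64 and P = 148.
Under competition P = MC = 100, so Q = (244 − 100)/1.5 = 96.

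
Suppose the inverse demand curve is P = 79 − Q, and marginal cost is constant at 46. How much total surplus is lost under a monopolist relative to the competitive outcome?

DWL = 136.125

Competitive firms price at marginal cost: P = 46, giving Q = 33.
The monopolist equates marginal revenue to marginal cost: 79 − 2Q = 46, so Q = 16.5. From demand, P = 62.5.
DWL is the triangle between Q = 16.5 and Q = 33: ½·(33 − 16.5)·(62.5 − 46) = 136.125.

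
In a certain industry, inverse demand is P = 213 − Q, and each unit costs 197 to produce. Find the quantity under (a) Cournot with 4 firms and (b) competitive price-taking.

Cournot: Q = 12.8; Competition: Q = 16

In a 4-firm Cournot equilibrium, symmetry and the first-order condition give q = (213 − 197)/(5) = 3.2. So Q = 12.8 and P = 200.2.
Perfect competition: P = MC = 197, so 213 − Q = 197 and Q = 16.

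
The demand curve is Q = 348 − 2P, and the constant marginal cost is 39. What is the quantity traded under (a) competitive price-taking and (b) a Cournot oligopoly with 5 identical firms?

Competition: Q = 270; Cournot: Q = 225

Inverting demand: P = 174 − 0.5Q.
Competitive firms price at marginal cost: P = 39, giving Q = 270.
With 5 symmetric Cournot firms, each firm's FOC gives 174 − 3q = 39, so q = 45, Q = 5·45 = 225, and P = 61.5.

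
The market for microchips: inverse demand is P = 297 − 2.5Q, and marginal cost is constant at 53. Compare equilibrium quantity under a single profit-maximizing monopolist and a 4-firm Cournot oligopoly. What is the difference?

Equilibrium quantity rises by 29.28

The monopolist equates marginal revenue to marginal cost: 297 − 5Q = 53, so Q = 48.8. From demand, P = 175.
With 4 symmetric Cournot firms, each firm's FOC gives 297 − 12.5q = 53, so q = 19.52, Q = 4·19.52 = 78.08, and P = 101.8.
Change in equilibrium quantity: 78.08 − 48.8 = 29.28.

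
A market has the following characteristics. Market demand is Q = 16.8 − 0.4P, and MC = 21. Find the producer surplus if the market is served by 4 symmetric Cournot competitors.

PS = 28.224

Inverting demand: P = 42 − 2.5Q.
In a 4-firm Cournot equilibrium, symmetry and the first-order condition give q = (42 − 21)/(12.5) = 1.68. So Q = 6.72 and P = 25.2.
PS = (25.2 − 21)·6.72 = 28.224.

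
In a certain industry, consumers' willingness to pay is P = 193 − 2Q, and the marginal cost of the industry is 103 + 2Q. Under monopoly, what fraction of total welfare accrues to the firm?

PS/TS = 0.75

Monopoly sets MR = MC: 193 − 4Q = 103 + 2Q ⇒ Q = 15, P = 193 − 2·15 = 163.
CS = ½·(193 − 163)·15 = 225.
PS = P·Q − VC(Q) = 163·15 − (103·15 + ½·2·15²) = 675.
Share captured = PS/TS = 675/900 = 0.75.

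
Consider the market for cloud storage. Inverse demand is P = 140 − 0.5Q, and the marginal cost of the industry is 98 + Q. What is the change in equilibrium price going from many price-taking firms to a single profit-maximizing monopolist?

Competitive equilibrium sets price equal to marginal cost: 140 − 0.5Q = 98 + Q, so Q = 28 and P = 126.
A monopolist chooses Q where MR = MC. MR = 140 − Q; setting this equal to 98 + Q gives Q = 21 and P = 129.5.
Change in equilibrium price: 129.5 − 126 = 3.5.

P rises by 3.5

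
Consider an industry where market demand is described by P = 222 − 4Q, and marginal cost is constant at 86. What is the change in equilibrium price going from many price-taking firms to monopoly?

Equilibrium price rises by 68

Under competition P = MC = 86, so Q = (222 − 86)/4 = 34.
Monopoly sets MR = MC: 222 − 8Q = 86 ⇒ Q = 17, P = 222 − 4·17 = 154.
Change in equilibrium price: 154 − 86 = 68.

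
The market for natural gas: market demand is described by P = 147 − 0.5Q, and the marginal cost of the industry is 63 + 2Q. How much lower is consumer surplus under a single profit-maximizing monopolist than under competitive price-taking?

Under competition P = MC: 147 − 0.5Q = 63 + 2Q ⇒ Q = 33.6, P = 130.2.
CS = ½·(147 − 130.2)·33.6 = 282.24.
A monopolist chooses Q where MR = MC. MR = 147 − Q; setting this equal to 63 + 2Q gives Q = 28 and P = 133.
CS = ½·(147 − 133)·28 = 196.
Change in consumer surplus: 196 − 282.24 = −86.24.

Consumer surplus falls by 86.24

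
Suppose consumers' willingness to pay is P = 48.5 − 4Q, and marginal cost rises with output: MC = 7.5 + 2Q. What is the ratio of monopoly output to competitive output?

Monopoly sets MR = MC: 48.5 − 8Q = 7.5 + 2Q ⇒ Q = 4.1, P = 48.5 − 4·4.1 = 32.1.
Competitive equilibrium sets price equal to marginal cost: 48.5 − 4Q = 7.5 + 2Q, so Q = 41/6 and P = 127/6.
Ratio Q_m/Q_c = 4.1/(41/6) = 0.6.

Q_m/Q_c = 0.6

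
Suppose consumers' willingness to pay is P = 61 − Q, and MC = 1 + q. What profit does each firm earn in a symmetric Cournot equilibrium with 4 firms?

π_i = 150

Cournot with 4 identical firms: the symmetric best-response condition is 61 − 5q = 1 + q. Each firm produces q = 10, total output Q = 40, price P = 21.
Each firm's profit = 21·10 − (1·10 + ½·1·10²) = 150.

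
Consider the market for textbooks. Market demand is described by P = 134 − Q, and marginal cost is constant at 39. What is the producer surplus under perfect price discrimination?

PS = 4512.5

A perfectly discriminating monopolist sells every unit with P(Q) ≥ MC(Q), so output equals the competitive quantity Q = 95. Each buyer pays their reservation price, so CS = 0 and the firm captures all surplus.
PS = ½·(134 − 39)·95 = 4512.5.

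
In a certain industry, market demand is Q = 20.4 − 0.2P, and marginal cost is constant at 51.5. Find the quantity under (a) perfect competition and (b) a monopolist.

Competition: Q = 10.1; Monopoly: Q = 5.05

Inverting demand: P = 102 − 5Q.
Perfect competition: P = MC = 51.5, so 102 − 5Q = 51.5 and Q = 10.1.
The monopolist equates marginal revenue to marginal cost: 102 − 10Q = 51.5, so Q = 5.05. From demand, P = 76.75.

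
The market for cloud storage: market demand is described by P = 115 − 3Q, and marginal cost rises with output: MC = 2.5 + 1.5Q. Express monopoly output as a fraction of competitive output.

Q_m/Q_c = 0.6

A monopolist chooses Q where MR = MC. MR = 115 − 6Q; setting this equal to 2.5 + 1.5Q gives Q = 15 and P = 70.
Under competition P = MC: 115 − 3Q = 2.5 + 1.5Q ⇒ Q = 25, P = 40.
Ratio Q_m/Q_c = 15/25 = 0.6.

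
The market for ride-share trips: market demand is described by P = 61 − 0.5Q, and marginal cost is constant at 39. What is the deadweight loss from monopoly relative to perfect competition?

DWL = 121

Competitive firms price at marginal cost: P = 39, giving Q = 44.
A monopolist chooses Q where MR = MC. MR = 61 − Q; setting this equal to 39 gives Q = 22 and P = 50.
DWL is the triangle between Q = 22 and Q = 44: ½·(44 − 22)·(50 − 39) = 121.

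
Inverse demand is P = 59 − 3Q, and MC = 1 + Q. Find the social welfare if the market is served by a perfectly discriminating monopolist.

Under first-degree price discrimination the firm charges each unit its demand price and produces up to where P = MC, i.e. Q = 14.5. Consumer surplus is zero; producer surplus equals total surplus.
TS = 420.5 (equal to competitive TS).

TS = 420.5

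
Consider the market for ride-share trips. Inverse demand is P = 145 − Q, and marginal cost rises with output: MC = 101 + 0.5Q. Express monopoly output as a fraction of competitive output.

Q_m/Q_c = 0.6

The monopolist equates marginal revenue to marginal cost: 145 − 2Q = 101 + 0.5Q, so Q = 17.6. From demand, P = 127.4.
Under competition P = MC: 145 − Q = 101 + 0.5Q ⇒ Q = 88/3, P = 347/3.
Ratio Q_m/Q_c = 17.6/(88/3) = 0.6.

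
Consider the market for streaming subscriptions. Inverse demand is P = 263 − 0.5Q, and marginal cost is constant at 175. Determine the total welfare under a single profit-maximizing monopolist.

The monopolist equates marginal revenue to marginal cost: 263 − Q = 175, so Q = 88. From demand, P = 219.
CS = ½·(263 − 219)·88 = 1936; PS = (219 − 175)·88 = 3872; TS = 5808.

TS = 5808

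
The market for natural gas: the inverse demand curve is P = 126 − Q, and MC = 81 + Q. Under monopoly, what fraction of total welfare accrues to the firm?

The monopolist equates marginal revenue to marginal cost: 126 − 2Q = 81 + Q, so Q = 15. From demand, P = 111.
CS = ½·(126 − 111)·15 = 112.5.
PS = P·Q − VC(Q) = 111·15 − (81·15 + ½·1·15²) = 337.5.
Share captured = PS/TS = 337.5/450 = 0.75.

PS/TS = 0.75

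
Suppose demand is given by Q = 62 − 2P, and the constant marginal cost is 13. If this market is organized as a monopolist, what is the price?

P = 22

Inverting demand: P = 31 − 0.5Q.
Monopoly sets MR = MC: 31 − Q = 13 ⇒ Q = 18, P = 31 − 0.5·18 = 22.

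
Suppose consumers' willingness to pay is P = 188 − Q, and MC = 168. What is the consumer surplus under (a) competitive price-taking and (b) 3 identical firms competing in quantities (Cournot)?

Competitive firms price at marginal cost: P = 168, giving Q = 20.
CS = ½·(188 − 168)·20 = 200.
In a 3-firm Cournot equilibrium, symmetry and the first-order condition give q = (188 − 168)/(4) = 5. So Q = 15 and P = 173.
CS = ½·(188 − 173)·15 = 112.5.

Competition: CS = 200; Cournot: CS = 112.5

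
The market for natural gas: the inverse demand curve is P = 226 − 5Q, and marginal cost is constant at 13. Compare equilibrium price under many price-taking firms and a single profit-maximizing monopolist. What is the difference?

Under competition P = MC = 13, so Q = (226 − 13)/5 = 42.6.
Monopoly sets MR = MC: 226 − 10Q = 13 ⇒ Q = 21.3, P = 226 − 5·21.3 = 119.5.
Change in equilibrium price: 119.5 − 13 = 106.5.

P rises by 106.5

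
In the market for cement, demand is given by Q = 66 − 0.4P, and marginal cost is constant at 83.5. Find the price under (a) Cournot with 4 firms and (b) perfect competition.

Inverting demand: P = 165 − 2.5Q.
With 4 symmetric Cournot firms, each firm's FOC gives 165 − 12.5q = 83.5, so q = 6.52, Q = 4·6.52 = 26.08, and P = 99.8.
Under competition P = MC = 83.5, so Q = (165 − 83.5)/2.5 = 32.6.

Cournot: P = 99.8; Competition: P = 83.5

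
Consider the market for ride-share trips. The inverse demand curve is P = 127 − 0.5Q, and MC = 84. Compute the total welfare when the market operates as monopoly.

The monopolist equates marginal revenue to marginal cost: 127 − Q = 84, so Q = 43. From demand, P = 105.5.
CS = ½·(127 − 105.5)·43 = 462.25; PS = (105.5 − 84)·43 = 924.5; TS = 1386.75.

TS = 1386.75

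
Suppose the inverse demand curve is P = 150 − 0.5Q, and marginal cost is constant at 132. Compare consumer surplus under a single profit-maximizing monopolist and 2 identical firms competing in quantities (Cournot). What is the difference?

CS rises by 63

A monopolist chooses Q where MR = MC. MR = 150 − Q; setting this equal to 132 gives Q = 18 and P = 141.
CS = ½·(150 − 141)·18 = 81.
Cournot with 2 identical firms: the symmetric best-response condition is 150 − 1.5q = 132. Each firm produces q = 12, total output Q = 24, price P = 138.
CS = ½·(150 − 138)·24 = 144.
Change in consumer surplus: 144 − 81 = 63.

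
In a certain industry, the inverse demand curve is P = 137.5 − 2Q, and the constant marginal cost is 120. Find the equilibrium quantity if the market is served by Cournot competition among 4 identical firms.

Q = 7

With 4 symmetric Cournot firms, each firm's FOC gives 137.5 − 10q = 120, so q = 1.75, Q = 4·1.75 = 7, and P = 123.5.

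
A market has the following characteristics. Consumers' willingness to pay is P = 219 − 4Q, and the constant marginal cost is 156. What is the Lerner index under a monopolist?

The monopolist equates marginal revenue to marginal cost: 219 − 8Q = 156, so Q = 7.875. From demand, P = 187.5.
Lerner index = (P − MC)/P = (187.5 − 156)/187.5 = 0.168.

Lerner index = 0.168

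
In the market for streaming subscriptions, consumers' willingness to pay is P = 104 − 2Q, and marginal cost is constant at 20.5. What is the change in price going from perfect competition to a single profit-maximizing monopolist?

P rises by 41.75

Competitive firms price at marginal cost: P = 20.5, giving Q = 41.75.
The monopolist equates marginal revenue to marginal cost: 104 − 4Q = 20.5, so Q = 20.875. From demand, P = 62.25.
Change in price: 62.25 − 20.5 = 41.75.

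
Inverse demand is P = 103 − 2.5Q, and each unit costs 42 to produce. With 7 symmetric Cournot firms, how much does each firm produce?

q_i = 3.05

In a 7-firm Cournot equilibrium, symmetry and the first-order condition give q = (103 − 42)/(20) = 3.05. So Q = 21.35 and P = 49.625.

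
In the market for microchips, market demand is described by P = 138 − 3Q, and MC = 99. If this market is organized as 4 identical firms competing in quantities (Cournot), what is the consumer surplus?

With 4 symmetric Cournot firms, each firm's FOC gives 138 − 15q = 99, so q = 2.6, Q = 4·2.6 = 10.4, and P = 106.8.
CS = ½·(138 − 106.8)·10.4 = 162.24.

CS = 162.24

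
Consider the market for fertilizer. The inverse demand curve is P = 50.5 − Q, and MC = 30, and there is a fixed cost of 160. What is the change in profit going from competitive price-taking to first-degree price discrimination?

Perfect competition: P = MC = 30, so 50.5 − Q = 30 and Q = 20.5.
Profit = (30 − 30)·20.5 − 160 = −160.
With perfect price discrimination, output is the efficient level Q = 20.5 (where demand meets MC), but every buyer pays their willingness to pay: CS = 0 and PS = total surplus.
PS equals the full surplus area, 210.125. Profit = 210.125 − 160 = 50.125.
Change in profit: 50.125 − −160 = 210.125.

Profit rises by 210.125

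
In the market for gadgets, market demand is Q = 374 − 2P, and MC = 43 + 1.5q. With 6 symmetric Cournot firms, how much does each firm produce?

q_i = 28.8

Inverting demand: P = 187 − 0.5Q.
With 6 symmetric Cournot firms, each firm's FOC gives 187 − 3.5q = 43 + 1.5q, so q = 28.8, Q = 6·28.8 = 172.8, and P = 100.6.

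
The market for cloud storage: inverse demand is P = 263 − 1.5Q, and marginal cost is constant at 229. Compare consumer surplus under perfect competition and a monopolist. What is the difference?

Competitive firms price at marginal cost: P = 229, giving Q = 68/3.
CS = ½·(263 − 229)·68/3 = 1156/3.
Monopoly sets MR = MC: 263 − 3Q = 229 ⇒ Q = 34/3, P = 263 − 1.5·34/3 = 246.
CS = ½·(263 − 246)·34/3 = 289/3.
Change in consumer surplus: 289/3 − 1156/3 = −289.

Consumer surplus falls by 289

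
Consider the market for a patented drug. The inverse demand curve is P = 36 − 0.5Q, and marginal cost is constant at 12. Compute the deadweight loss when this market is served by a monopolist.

DWL = 144

Under competition P = MC = 12, so Q = (36 − 12)/0.5 = 48.
The monopolist equates marginal revenue to marginal cost: 36 − Q = 12, so Q = 24. From demand, P = 24.
DWL is the triangle between Q = 24 and Q = 48: ½·(48 − 24)·(24 − 12) = 144.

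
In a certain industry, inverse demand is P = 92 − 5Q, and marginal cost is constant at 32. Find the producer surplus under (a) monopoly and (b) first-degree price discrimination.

Monopoly: PS = 180; Perfect PD: PS = 360

Monopoly sets MR = MC: 92 − 10Q = 32 ⇒ Q = 6, P = 92 − 5·6 = 62.
PS = (62 − 32)·6 = 180.
With perfect price discrimination, output is the efficient level Q = 12 (where demand meets MC), but every buyer pays their willingness to pay: CS = 0 and PS = total surplus.
PS = ½·(92 − 32)·12 = 360.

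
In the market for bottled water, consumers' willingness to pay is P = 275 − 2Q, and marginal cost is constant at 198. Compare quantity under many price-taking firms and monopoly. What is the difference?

Under competition P = MC = 198, so Q = (275 − 198)/2 = 38.5.
A monopolist chooses Q where MR = MC. MR = 275 − 4Q; setting this equal to 198 gives Q = 19.25 and P = 236.5.
Change in quantity: 19.25 − 38.5 = −19.25.

Quantity falls by 19.25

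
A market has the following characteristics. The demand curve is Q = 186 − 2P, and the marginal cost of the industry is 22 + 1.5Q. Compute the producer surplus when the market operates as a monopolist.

Inverting demand: P = 93 − 0.5Q.
The monopolist equates marginal revenue to marginal cost: 93 − Q = 22 + 1.5Q, so Q = 28.4. From demand, P = 78.8.
PS = P·Q − VC(Q) = 78.8·28.4 − (22·28.4 + ½·1.5·28.4²) = 1008.2.

PS = 1008.2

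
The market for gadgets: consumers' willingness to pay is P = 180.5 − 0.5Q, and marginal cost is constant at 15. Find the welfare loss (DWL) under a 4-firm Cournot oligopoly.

Competitive firms price at marginal cost: P = 15, giving Q = 331.
With 4 symmetric Cournot firms, each firm's FOC gives 180.5 − 2.5q = 15, so q = 66.2, Q = 4·66.2 = 264.8, and P = 48.1.
DWL is the triangle between Q = 264.8 and Q = 331: ½·(331 − 264.8)·(48.1 − 15) = 1095.61.

DWL = 1095.61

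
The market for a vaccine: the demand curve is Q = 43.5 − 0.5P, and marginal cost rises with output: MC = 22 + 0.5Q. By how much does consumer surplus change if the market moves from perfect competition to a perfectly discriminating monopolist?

Consumer surplus falls by 676

Inverting demand: P = 87 − 2Q.
Competitive equilibrium sets price equal to marginal cost: 87 − 2Q = 22 + 0.5Q, so Q = 26 and P = 35.
CS = ½·(87 − 35)·26 = 676.
Under first-degree price discrimination the firm charges each unit its demand price and produces up to where P = MC, i.e. Q = 26. Consumer surplus is zero; producer surplus equals total surplus.
CS = 0.
Change in consumer surplus: 0 − 676 = −676.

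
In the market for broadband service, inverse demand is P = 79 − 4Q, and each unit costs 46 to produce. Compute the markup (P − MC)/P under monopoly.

Lerner index = 0.264

A monopolist chooses Q where MR = MC. MR = 79 − 8Q; setting this equal to 46 gives Q = 4.125 and P = 62.5.
Lerner index = (P − MC)/P = (62.5 − 46)/62.5 = 0.264.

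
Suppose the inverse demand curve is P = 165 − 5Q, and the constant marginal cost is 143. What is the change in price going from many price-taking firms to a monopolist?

Perfect competition: P = MC = 143, so 165 − 5Q = 143 and Q = 4.4.
A monopolist chooses Q where MR = MC. MR = 165 − 10Q; setting this equal to 143 gives Q = 2.2 and P = 154.
Change in price: 154 − 143 = 11.

Price rises by 11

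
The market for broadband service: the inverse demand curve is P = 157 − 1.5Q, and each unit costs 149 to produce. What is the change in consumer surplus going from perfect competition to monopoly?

CS falls by 16

Competitive firms price at marginal cost: P = 149, giving Q = 16/3.
CS = ½·(157 − 149)·16/3 = 64/3.
The monopolist equates marginal revenue to marginal cost: 157 − 3Q = 149, so Q = 8/3. From demand, P = 153.
CS = ½·(157 − 153)·8/3 = 16/3.
Change in consumer surplus: 16/3 − 64/3 = −16.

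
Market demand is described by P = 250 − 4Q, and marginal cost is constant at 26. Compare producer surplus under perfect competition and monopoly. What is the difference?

Perfect competition: P = MC = 26, so 250 − 4Q = 26 and Q = 56.
PS = (26 − 26)·56 = 0.
Monopoly sets MR = MC: 250 − 8Q = 26 ⇒ Q = 28, P = 250 − 4·28 = 138.
PS = (138 − 26)·28 = 3136.
Change in producer surplus: 3136 − 0 = 3136.

PS rises by 3136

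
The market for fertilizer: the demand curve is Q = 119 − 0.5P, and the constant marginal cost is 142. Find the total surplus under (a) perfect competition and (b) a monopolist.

Inverting demand: P = 238 − 2Q.
Perfect competition: P = MC = 142, so 238 − 2Q = 142 and Q = 48.
CS = ½·(238 − 142)·48 = 2304; PS = (142 − 142)·48 = 0; TS = 2304.
A monopolist chooses Q where MR = MC. MR = 238 − 4Q; setting this equal to 142 gives Q = 24 and P = 190.
CS = ½·(238 − 190)·24 = 576; PS = (190 − 142)·24 = 1152; TS = 1728.

Competition: TS = 2304; Monopoly: TS = 1728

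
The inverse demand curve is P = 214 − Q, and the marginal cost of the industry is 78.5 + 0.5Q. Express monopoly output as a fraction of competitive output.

Q_m/Q_c = 0.6

A monopolist chooses Q where MR = MC. MR = 214 − 2Q; setting this equal to 78.5 + 0.5Q gives Q = 54.2 and P = 159.8.
Competitive equilibrium sets price equal to marginal cost: 214 − Q = 78.5 + 0.5Q, so Q = 271/3 and P = 371/3.
Ratio Q_m/Q_c = 54.2/(271/3) = 0.6.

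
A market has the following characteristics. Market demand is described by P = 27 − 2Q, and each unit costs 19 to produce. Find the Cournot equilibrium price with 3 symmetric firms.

In a 3-firm Cournot equilibrium, symmetry and the first-order condition give q = (27 − 19)/(8) = 1. So Q = 3 and P = 21.

P = 21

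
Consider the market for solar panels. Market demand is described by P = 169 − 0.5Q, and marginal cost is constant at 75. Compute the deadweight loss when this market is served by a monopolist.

Perfect competition: P = MC = 75, so 169 − 0.5Q = 75 and Q = 188.
Monopoly sets MR = MC: 169 − Q = 75 ⇒ Q = 94, P = 169 − 0.5·94 = 122.
DWL is the triangle between Q = 94 and Q = 188: ½·(188 − 94)·(122 − 75) = 2209.

DWL = 2209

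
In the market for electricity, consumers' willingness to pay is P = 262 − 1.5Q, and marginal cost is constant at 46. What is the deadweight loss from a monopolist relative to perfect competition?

Perfect competition: P = MC = 46, so 262 − 1.5Q = 46 and Q = 144.
The monopolist equates marginal revenue to marginal cost: 262 − 3Q = 46, so Q = 72. From demand, P = 154.
DWL is the triangle between Q = 72 and Q = 144: ½·(144 − 72)·(154 − 46) = 3888.

DWL = 3888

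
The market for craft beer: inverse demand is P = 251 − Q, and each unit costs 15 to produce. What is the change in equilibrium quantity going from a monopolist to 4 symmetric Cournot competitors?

A monopolist chooses Q where MR = MC. MR = 251 − 2Q; setting this equal to 15 gives Q = 118 and P = 133.
With 4 symmetric Cournot firms, each firm's FOC gives 251 − 5q = 15, so q = 47.2, Q = 4·47.2 = 188.8, and P = 62.2.
Change in equilibrium quantity: 188.8 − 118 = 70.8.

Equilibrium quantity rises by 70.8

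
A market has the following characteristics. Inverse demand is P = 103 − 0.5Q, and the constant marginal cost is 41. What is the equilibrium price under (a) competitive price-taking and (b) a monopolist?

Perfect competition: P = MC = 41, so 103 − 0.5Q = 41 and Q = 124.
A monopolist chooses Q where MR = MC. MR = 103 − Q; setting this equal to 41 gives Q = 62 and P = 72.

Competition: P = 41; Monopoly: P = 72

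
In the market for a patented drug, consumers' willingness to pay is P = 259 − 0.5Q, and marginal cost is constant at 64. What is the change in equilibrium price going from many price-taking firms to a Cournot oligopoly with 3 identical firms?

Perfect competition: P = MC = 64, so 259 − 0.5Q = 64 and Q = 390.
With 3 symmetric Cournot firms, each firm's FOC gives 259 − 2q = 64, so q = 97.5, Q = 3·97.5 = 292.5, and P = 112.75.
Change in equilibrium price: 112.75 − 64 = 48.75.

Equilibrium price rises by 48.75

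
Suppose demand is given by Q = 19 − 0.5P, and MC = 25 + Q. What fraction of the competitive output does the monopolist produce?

Q_m/Q_c = 0.6

Inverting demand: P = 38 − 2Q.
Monopoly sets MR = MC: 38 − 4Q = 25 + Q ⇒ Q = 2.6, P = 38 − 2·2.6 = 32.8.
Under competition P = MC: 38 − 2Q = 25 + Q ⇒ Q = 13/3, P = 88/3.
Ratio Q_m/Q_c = 2.6/(13/3) = 0.6.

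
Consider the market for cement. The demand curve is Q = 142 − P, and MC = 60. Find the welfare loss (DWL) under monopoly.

DWL = 840.5

Inverting demand: P = 142 − Q.
Under competition P = MC = 60, so Q = (142 − 60)/1 = 82.
A monopolist chooses Q where MR = MC. MR = 142 − 2Q; setting this equal to 60 gives Q = 41 and P = 101.
DWL is the triangle between Q = 41 and Q = 82: ½·(82 − 41)·(101 − 60) = 840.5.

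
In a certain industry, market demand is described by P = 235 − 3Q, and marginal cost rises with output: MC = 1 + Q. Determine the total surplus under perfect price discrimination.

TS = 6844.5

Under first-degree price discrimination the firm charges each unit its demand price and produces up to where P = MC, i.e. Q = 58.5. Consumer surplus is zero; producer surplus equals total surplus.
TS = 6844.5 (equal to competitive TS).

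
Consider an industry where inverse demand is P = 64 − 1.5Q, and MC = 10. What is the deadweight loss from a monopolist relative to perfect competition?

Under competition P = MC = 10, so Q = (64 − 10)/1.5 = 36.
Monopoly sets MR = MC: 64 − 3Q = 10 ⇒ Q = 18, P = 64 − 1.5·18 = 37.
DWL is the triangle between Q = 18 and Q = 36: ½·(36 − 18)·(37 − 10) = 243.

DWL = 243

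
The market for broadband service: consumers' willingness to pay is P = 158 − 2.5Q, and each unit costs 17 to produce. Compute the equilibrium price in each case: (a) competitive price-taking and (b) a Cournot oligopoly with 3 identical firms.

Competition: P = 17; Cournot: P = 52.25

Under competition P = MC = 17, so Q = (158 − 17)/2.5 = 56.4.
In a 3-firm Cournot equilibrium, symmetry and the first-order condition give q = (158 − 17)/(10) = 14.1. So Q = 42.3 and P = 52.25.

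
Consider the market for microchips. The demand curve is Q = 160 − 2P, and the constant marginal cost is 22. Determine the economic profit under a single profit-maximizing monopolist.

Inverting demand: P = 80 − 0.5Q.
A monopolist chooses Q where MR = MC. MR = 80 − Q; setting this equal to 22 gives Q = 58 and P = 51.
Profit = (51 − 22)·58 = 1682.

Profit = 1682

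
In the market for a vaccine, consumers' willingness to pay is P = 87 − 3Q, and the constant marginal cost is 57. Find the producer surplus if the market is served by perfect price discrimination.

PS = 150

A perfectly discriminating monopolist sells every unit with P(Q) ≥ MC(Q), so output equals the competitive quantity Q = 10. Each buyer pays their reservation price, so CS = 0 and the firm captures all surplus.
PS = ½·(87 − 57)·10 = 150.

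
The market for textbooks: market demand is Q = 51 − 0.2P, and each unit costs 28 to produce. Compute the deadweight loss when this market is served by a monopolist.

DWL = 1288.225

Inverting demand: P = 255 − 5Q.
Under competition P = MC = 28, so Q = (255 − 28)/5 = 45.4.
Monopoly sets MR = MC: 255 − 10Q = 28 ⇒ Q = 22.7, P = 255 − 5·22.7 = 141.5.
DWL is the triangle between Q = 22.7 and Q = 45.4: ½·(45.4 − 22.7)·(141.5 − 28) = 1288.225.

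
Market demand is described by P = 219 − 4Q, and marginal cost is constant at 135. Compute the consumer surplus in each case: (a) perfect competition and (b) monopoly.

Under competition P = MC = 135, so Q = (219 − 135)/4 = 21.
CS = ½·(219 − 135)·21 = 882.
The monopolist equates marginal revenue to marginal cost: 219 − 8Q = 135, so Q = 10.5. From demand, P = 177.
CS = ½·(219 − 177)·10.5 = 220.5.

Competition: CS = 882; Monopoly: CS = 220.5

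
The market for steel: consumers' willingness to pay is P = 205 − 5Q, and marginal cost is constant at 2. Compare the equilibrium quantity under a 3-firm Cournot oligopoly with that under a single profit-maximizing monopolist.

With 3 symmetric Cournot firms, each firm's FOC gives 205 − 20q = 2, so q = 10.15, Q = 3·10.15 = 30.45, and P = 52.75.
The monopolist equates marginal revenue to marginal cost: 205 − 10Q = 2, so Q = 20.3. From demand, P = 103.5.

Cournot: Q = 30.45; Monopoly: Q = 20.3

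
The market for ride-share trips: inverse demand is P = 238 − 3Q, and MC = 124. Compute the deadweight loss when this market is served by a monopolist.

Under competition P = MC = 124, so Q = (238 − 124)/3 = 38.
The monopolist equates marginal revenue to marginal cost: 238 − 6Q = 124, so Q = 19. From demand, P = 181.
DWL is the triangle between Q = 19 and Q = 38: ½·(38 − 19)·(181 − 124) = 541.5.

DWL = 541.5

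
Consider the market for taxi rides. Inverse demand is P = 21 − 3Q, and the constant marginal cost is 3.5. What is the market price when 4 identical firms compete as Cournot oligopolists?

P = 7

In a 4-firm Cournot equilibrium, symmetry and the first-order condition give q = (21 − 3.5)/(15) = 7/6. So Q = 14/3 and P = 7.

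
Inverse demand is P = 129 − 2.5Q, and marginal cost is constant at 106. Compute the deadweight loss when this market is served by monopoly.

DWL = 26.45

Competitive firms price at marginal cost: P = 106, giving Q = 9.2.
A monopolist chooses Q where MR = MC. MR = 129 − 5Q; setting this equal to 106 gives Q = 4.6 and P = 117.5.
DWL is the triangle between Q = 4.6 and Q = 9.2: ½·(9.2 − 4.6)·(117.5 − 106) = 26.45.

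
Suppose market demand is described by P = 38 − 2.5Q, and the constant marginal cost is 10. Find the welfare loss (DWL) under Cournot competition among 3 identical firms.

Competitive firms price at marginal cost: P = 10, giving Q = 11.2.
With 3 symmetric Cournot firms, each firm's FOC gives 38 − 10q = 10, so q = 2.8, Q = 3·2.8 = 8.4, and P = 17.
DWL is the triangle between Q = 8.4 and Q = 11.2: ½·(11.2 − 8.4)·(17 − 10) = 9.8.

DWL = 9.8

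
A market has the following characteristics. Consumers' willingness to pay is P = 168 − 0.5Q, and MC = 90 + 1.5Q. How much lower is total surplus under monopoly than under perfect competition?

Under competition P = MC: 168 − 0.5Q = 90 + 1.5Q ⇒ Q = 39, P = 148.5.
CS = ½·(168 − 148.5)·39 = 380.25; PS = (148.5·39 − 90·39 − ½·1.5·39²) = 1140.75; TS = 1521.
The monopolist equates marginal revenue to marginal cost: 168 − Q = 90 + 1.5Q, so Q = 31.2. From demand, P = 152.4.
CS = ½·(168 − 152.4)·31.2 = 243.36; PS = (152.4·31.2 − 90·31.2 − ½·1.5·31.2²) = 1216.8; TS = 1460.16.
Change in total surplus: 1460.16 − 1521 = −60.84.

Total surplus falls by 60.84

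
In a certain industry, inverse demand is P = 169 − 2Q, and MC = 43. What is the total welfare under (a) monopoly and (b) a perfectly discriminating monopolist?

Monopoly: TS = 2976.75; Perfect PD: TS = 3969

The monopolist equates marginal revenue to marginal cost: 169 − 4Q = 43, so Q = 31.5. From demand, P = 106.
CS = ½·(169 − 106)·31.5 = 992.25; PS = (106 − 43)·31.5 = 1984.5; TS = 2976.75.
With perfect price discrimination, output is the efficient level Q = 63 (where demand meets MC), but every buyer pays their willingness to pay: CS = 0 and PS = total surplus.
TS = 3969 (equal to competitive TS).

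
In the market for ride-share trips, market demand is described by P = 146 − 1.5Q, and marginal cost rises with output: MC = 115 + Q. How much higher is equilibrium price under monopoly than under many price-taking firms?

P rises by 6.975

Under competition P = MC: 146 − 1.5Q = 115 + Q ⇒ Q = 12.4, P = 127.4.
The monopolist equates marginal revenue to marginal cost: 146 − 3Q = 115 + Q, so Q = 7.75. From demand, P = 134.375.
Change in equilibrium price: 134.375 − 127.4 = 6.975.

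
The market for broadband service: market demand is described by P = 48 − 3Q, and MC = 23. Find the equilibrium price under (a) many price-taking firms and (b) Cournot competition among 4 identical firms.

Under competition P = MC = 23, so Q = (48 − 23)/3 = 25/3.
With 4 symmetric Cournot firms, each firm's FOC gives 48 − 15q = 23, so q = 5/3, Q = 4·5/3 = 20/3, and P = 28.

Competition: P = 23; Cournot: P = 28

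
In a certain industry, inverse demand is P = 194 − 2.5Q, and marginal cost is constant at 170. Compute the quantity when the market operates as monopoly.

Monopoly sets MR = MC: 194 − 5Q = 170 ⇒ Q = 4.8, P = 194 − 2.5·4.8 = 182.

Q = 4.8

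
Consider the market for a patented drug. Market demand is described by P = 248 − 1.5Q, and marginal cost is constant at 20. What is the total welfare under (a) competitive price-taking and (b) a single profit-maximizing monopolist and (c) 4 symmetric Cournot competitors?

Perfect competition: P = MC = 20, so 248 − 1.5Q = 20 and Q = 152.
CS = ½·(248 − 20)·152 = 17328; PS = (20 − 20)·152 = 0; TS = 17328.
The monopolist equates marginal revenue to marginal cost: 248 − 3Q = 20, so Q = 76. From demand, P = 134.
CS = ½·(248 − 134)·76 = 4332; PS = (134 − 20)·76 = 8664; TS = 12996.
Cournot with 4 identical firms: the symmetric best-response condition is 248 − 7.5q = 20. Each firm produces q = 30.4, total output Q = 121.6, price P = 65.6.
CS = ½·(248 − 65.6)·121.6 = 11089.92; PS = (65.6 − 20)·121.6 = 5544.96; TS = 16634.88.

Competition: TS = 17328; Monopoly: TS = 12996; Cournot: TS = 16634.88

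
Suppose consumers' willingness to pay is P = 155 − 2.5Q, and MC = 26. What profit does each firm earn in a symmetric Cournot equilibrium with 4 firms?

π_i = 266.256

In a 4-firm Cournot equilibrium, symmetry and the first-order condition give q = (155 − 26)/(12.5) = 10.32. So Q = 41.28 and P = 51.8.
Each firm's profit = (51.8 − 26)·10.32 = 266.256.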